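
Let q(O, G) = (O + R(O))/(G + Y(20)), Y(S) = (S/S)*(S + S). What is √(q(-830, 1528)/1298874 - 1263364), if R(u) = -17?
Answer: I*√1671008299677066046515/36368472 ≈ 1124.0*I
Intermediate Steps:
Y(S) = 2*S (Y(S) = 1*(2*S) = 2*S)
q(O, G) = (-17 + O)/(40 + G) (q(O, G) = (O - 17)/(G + 2*20) = (-17 + O)/(G + 40) = (-17 + O)/(40 + G))
√(q(-830, 1528)/1298874 - 1263364) = √(((-17 - 830)/(40 + 1528))/1298874 - 1263364) = √((-847/1568)*(1/1298874) - 1263364) = √(((1/1568)*(-847))*(1/1298874) - 1263364) = √(-121/224*1/1298874 - 1263364) = √(-121/290947776 - 1263364) = √(-367572946078585/290947776) = I*√1671008299677066046515/36368472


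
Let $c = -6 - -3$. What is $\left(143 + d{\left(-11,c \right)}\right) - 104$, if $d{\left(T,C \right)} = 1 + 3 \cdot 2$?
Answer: $46$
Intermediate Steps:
$c = -3$ ($c = -6 + 3 = -3$)
$d{\left(T,C \right)} = 7$ ($d{\left(T,C \right)} = 1 + 6 = 7$)
$\left(143 + d{\left(-11,c \right)}\right) - 104 = \left(143 + 7\right) - 104 = 150 - 104 = 46$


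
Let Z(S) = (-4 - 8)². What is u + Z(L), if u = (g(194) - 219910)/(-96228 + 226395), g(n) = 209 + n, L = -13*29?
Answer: 6174847/43389 ≈ 142.31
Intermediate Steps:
L = -377
Z(S) = 144 (Z(S) = (-12)² = 144)
u = -73169/43389 (u = ((209 + 194) - 219910)/(-96228 + 226395) = (403 - 219910)/130167 = -219507*1/130167 = -73169/43389 ≈ -1.6863)
u + Z(L) = -73169/43389 + 144 = 6174847/43389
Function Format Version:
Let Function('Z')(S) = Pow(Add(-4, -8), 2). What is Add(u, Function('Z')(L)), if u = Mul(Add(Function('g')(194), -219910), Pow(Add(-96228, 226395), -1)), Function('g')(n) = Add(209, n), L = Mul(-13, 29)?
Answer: Rational(6174847, 43389) ≈ 142.31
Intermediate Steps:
L = -377
Function('Z')(S) = 144 (Function('Z')(S) = Pow(-12, 2) = 144)
u = Rational(-73169, 43389) (u = Mul(Add(Add(209, 194), -219910), Pow(Add(-96228, 226395), -1)) = Mul(Add(403, -219910), Pow(130167, -1)) = Mul(-219507, Rational(1, 130167)) = Rational(-73169, 43389) ≈ -1.6863)
Add(u, Function('Z')(L)) = Add(Rational(-73169, 43389), 144) = Rational(6174847, 43389)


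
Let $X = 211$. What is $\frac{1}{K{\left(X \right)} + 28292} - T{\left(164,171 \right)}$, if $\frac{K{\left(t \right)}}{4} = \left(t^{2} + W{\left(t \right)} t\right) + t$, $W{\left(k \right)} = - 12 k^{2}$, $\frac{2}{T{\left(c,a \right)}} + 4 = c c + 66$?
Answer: $- \frac{450714947}{6075005087172} \approx -7.4192 \cdot 10^{-5}$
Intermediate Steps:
$T{\left(c,a \right)} = \frac{2}{62 + c^{2}}$ ($T{\left(c,a \right)} = \frac{2}{-4 + \left(c c + 66\right)} = \frac{2}{-4 + \left(c^{2} + 66\right)} = \frac{2}{-4 + \left(66 + c^{2}\right)} = \frac{2}{62 + c^{2}}$)
$K{\left(t \right)} = - 48 t^{3} + 4 t + 4 t^{2}$ ($K{\left(t \right)} = 4 \left(\left(t^{2} + - 12 t^{2} t\right) + t\right) = 4 \left(\left(t^{2} - 12 t^{3}\right) + t\right) = 4 \left(t + t^{2} - 12 t^{3}\right) = - 48 t^{3} + 4 t + 4 t^{2}$)
$\frac{1}{K{\left(X \right)} + 28292} - T{\left(164,171 \right)} = \frac{1}{4 \cdot 211 \left(1 + 211 - 12 \cdot 211^{2}\right) + 28292} - \frac{2}{62 + 164^{2}} = \frac{1}{4 \cdot 211 \left(1 + 211 - 534252\right) + 28292} - \frac{2}{62 + 26896} = \frac{1}{4 \cdot 211 \left(1 + 211 - 534252\right) + 28292} - \frac{2}{26958} = \frac{1}{4 \cdot 211 \left(-534040\right) + 28292} - 2 \cdot \frac{1}{26958} = \frac{1}{-450729760 + 28292} - \frac{1}{13479} = \frac{1}{-450701468} - \frac{1}{13479} = - \frac{1}{450701468} - \frac{1}{13479} = - \frac{450714947}{6075005087172}$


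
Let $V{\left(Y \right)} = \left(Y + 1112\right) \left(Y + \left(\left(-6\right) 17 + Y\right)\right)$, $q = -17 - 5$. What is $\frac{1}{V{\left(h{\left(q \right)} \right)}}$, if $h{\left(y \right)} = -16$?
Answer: $- \frac{1}{146864} \approx -6.809 \cdot 10^{-6}$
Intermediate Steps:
$q = -22$
$V{\left(Y \right)} = \left(-102 + 2 Y\right) \left(1112 + Y\right)$ ($V{\left(Y \right)} = \left(1112 + Y\right) \left(Y + \left(-102 + Y\right)\right) = \left(1112 + Y\right) \left(-102 + 2 Y\right) = \left(-102 + 2 Y\right) \left(1112 + Y\right)$)
$\frac{1}{V{\left(h{\left(q \right)} \right)}} = \frac{1}{-113424 + 2 \left(-16\right)^{2} + 2122 \left(-16\right)} = \frac{1}{-113424 + 2 \cdot 256 - 33952} = \frac{1}{-113424 + 512 - 33952} = \frac{1}{-146864} = - \frac{1}{146864}$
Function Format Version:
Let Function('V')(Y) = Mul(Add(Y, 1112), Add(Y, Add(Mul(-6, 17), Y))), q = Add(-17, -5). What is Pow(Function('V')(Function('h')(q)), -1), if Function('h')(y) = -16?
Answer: Rational(-1, 146864) ≈ -6.8090e-6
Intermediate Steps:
q = -22
Function('V')(Y) = Mul(Add(-102, Mul(2, Y)), Add(1112, Y)) (Function('V')(Y) = Mul(Add(1112, Y), Add(Y, Add(-102, Y))) = Mul(Add(1112, Y), Add(-102, Mul(2, Y))) = Mul(Add(-102, Mul(2, Y)), Add(1112, Y)))
Pow(Function('V')(Function('h')(q)), -1) = Pow(Add(-113424, Mul(2, Pow(-16, 2)), Mul(2122, -16)), -1) = Pow(Add(-113424, Mul(2, 256), -33952), -1) = Pow(Add(-113424, 512, -33952), -1) = Pow(-146864, -1) = Rational(-1, 146864)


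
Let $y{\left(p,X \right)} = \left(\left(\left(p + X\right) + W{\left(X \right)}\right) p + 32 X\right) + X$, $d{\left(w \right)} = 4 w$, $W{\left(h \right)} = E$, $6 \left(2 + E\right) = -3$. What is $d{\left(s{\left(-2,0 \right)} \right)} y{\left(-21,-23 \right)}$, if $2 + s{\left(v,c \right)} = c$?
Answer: $-1740$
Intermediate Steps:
$E = - \frac{5}{2}$ ($E = -2 + \frac{1}{6} \left(-3\right) = -2 - \frac{1}{2} = - \frac{5}{2} \approx -2.5$)
$s{\left(v,c \right)} = -2 + c$
$W{\left(h \right)} = - \frac{5}{2}$
$y{\left(p,X \right)} = 33 X + p \left(- \frac{5}{2} + X + p\right)$ ($y{\left(p,X \right)} = \left(\left(\left(p + X\right) - \frac{5}{2}\right) p + 32 X\right) + X = \left(\left(\left(X + p\right) - \frac{5}{2}\right) p + 32 X\right) + X = \left(\left(- \frac{5}{2} + X + p\right) p + 32 X\right) + X = \left(p \left(- \frac{5}{2} + X + p\right) + 32 X\right) + X = \left(32 X + p \left(- \frac{5}{2} + X + p\right)\right) + X = 33 X + p \left(- \frac{5}{2} + X + p\right)$)
$d{\left(s{\left(-2,0 \right)} \right)} y{\left(-21,-23 \right)} = 4 \left(-2 + 0\right) \left(\left(-21\right)^{2} + 33 \left(-23\right) - - \frac{105}{2} - -483\right) = 4 \left(-2\right) \left(441 - 759 + \frac{105}{2} + 483\right) = \left(-8\right) \frac{435}{2} = -1740$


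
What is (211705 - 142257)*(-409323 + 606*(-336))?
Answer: -42567387672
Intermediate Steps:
(211705 - 142257)*(-409323 + 606*(-336)) = 69448*(-409323 - 203616) = 69448*(-612939) = -42567387672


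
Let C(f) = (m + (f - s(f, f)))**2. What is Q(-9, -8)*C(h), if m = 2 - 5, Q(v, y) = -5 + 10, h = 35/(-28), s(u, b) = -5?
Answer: 45/16 ≈ 2.8125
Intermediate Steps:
h = -5/4 (h = 35*(-1/28) = -5/4 ≈ -1.2500)
Q(v, y) = 5
m = -3
C(f) = (2 + f)**2 (C(f) = (-3 + (f - 1*(-5)))**2 = (-3 + (f + 5))**2 = (-3 + (5 + f))**2 = (2 + f)**2)
Q(-9, -8)*C(h) = 5*(2 - 5/4)**2 = 5*(3/4)**2 = 5*(9/16) = 45/16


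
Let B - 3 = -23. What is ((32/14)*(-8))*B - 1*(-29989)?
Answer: 212483/7 ≈ 30355.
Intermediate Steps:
B = -20 (B = 3 - 23 = -20)
((32/14)*(-8))*B - 1*(-29989) = ((32/14)*(-8))*(-20) - 1*(-29989) = ((32*(1/14))*(-8))*(-20) + 29989 = ((16/7)*(-8))*(-20) + 29989 = -128/7*(-20) + 29989 = 2560/7 + 29989 = 212483/7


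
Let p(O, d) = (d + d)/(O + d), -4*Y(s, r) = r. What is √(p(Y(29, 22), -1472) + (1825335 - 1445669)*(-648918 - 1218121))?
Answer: I*√6189706652664293310/2955 ≈ 8.4193e+5*I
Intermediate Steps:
Y(s, r) = -r/4
p(O, d) = 2*d/(O + d) (p(O, d) = (2*d)/(O + d) = 2*d/(O + d))
√(p(Y(29, 22), -1472) + (1825335 - 1445669)*(-648918 - 1218121)) = √(2*(-1472)/(-¼*22 - 1472) + (1825335 - 1445669)*(-648918 - 1218121)) = √(2*(-1472)/(-11/2 - 1472) + 379666*(-1867039)) = √(2*(-1472)/(-2955/2) - 708851228974) = √(2*(-1472)*(-2/2955) - 708851228974) = √(5888/2955 - 708851228974) = √(-2094655381612282/2955) = I*√6189706652664293310/2955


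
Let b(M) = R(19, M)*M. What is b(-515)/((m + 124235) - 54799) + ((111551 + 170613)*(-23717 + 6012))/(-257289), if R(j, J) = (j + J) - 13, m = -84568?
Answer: 25175898015275/1297765716 ≈ 19399.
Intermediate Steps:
R(j, J) = -13 + J + j (R(j, J) = (J + j) - 13 = -13 + J + j)
b(M) = M*(6 + M) (b(M) = (-13 + M + 19)*M = (6 + M)*M = M*(6 + M))
b(-515)/((m + 124235) - 54799) + ((111551 + 170613)*(-23717 + 6012))/(-257289) = (-515*(6 - 515))/((-84568 + 124235) - 54799) + ((111551 + 170613)*(-23717 + 6012))/(-257289) = (-515*(-509))/(39667 - 54799) + (282164*(-17705))*(-1/257289) = 262135/(-15132) - 4995713620*(-1/257289) = 262135*(-1/15132) + 4995713620/257289 = -262135/15132 + 4995713620/257289 = 25175898015275/1297765716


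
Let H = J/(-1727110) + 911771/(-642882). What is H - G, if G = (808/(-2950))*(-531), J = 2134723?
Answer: -205541497613806/1387909913775 ≈ -148.09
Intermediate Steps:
H = -736775950874/277581982755 (H = 2134723/(-1727110) + 911771/(-642882) = 2134723*(-1/1727110) + 911771*(-1/642882) = -2134723/1727110 - 911771/642882 = -736775950874/277581982755 ≈ -2.6543)
G = 3636/25 (G = (808*(-1/2950))*(-531) = -404/1475*(-531) = 3636/25 ≈ 145.44)
H - G = -736775950874/277581982755 - 1*3636/25 = -736775950874/277581982755 - 3636/25 = -205541497613806/1387909913775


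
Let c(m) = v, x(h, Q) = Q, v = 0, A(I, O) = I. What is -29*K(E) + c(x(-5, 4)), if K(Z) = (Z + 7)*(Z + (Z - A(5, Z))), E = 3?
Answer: -290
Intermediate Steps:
c(m) = 0
K(Z) = (-5 + 2*Z)*(7 + Z) (K(Z) = (Z + 7)*(Z + (Z - 1*5)) = (7 + Z)*(Z + (Z - 5)) = (7 + Z)*(Z + (-5 + Z)) = (7 + Z)*(-5 + 2*Z) = (-5 + 2*Z)*(7 + Z))
-29*K(E) + c(x(-5, 4)) = -29*(-35 + 2*3**2 + 9*3) + 0 = -29*(-35 + 2*9 + 27) + 0 = -29*(-35 + 18 + 27) + 0 = -29*10 + 0 = -290 + 0 = -290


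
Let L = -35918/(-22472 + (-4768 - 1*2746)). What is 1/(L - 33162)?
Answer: -14993/497179907 ≈ -3.0156e-5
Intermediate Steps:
L = 17959/14993 (L = -35918/(-22472 + (-4768 - 2746)) = -35918/(-22472 - 7514) = -35918/(-29986) = -35918*(-1/29986) = 17959/14993 ≈ 1.1978)
1/(L - 33162) = 1/(17959/14993 - 33162) = 1/(-497179907/14993) = -14993/497179907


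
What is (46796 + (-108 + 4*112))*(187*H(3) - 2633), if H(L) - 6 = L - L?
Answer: -71222496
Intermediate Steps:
H(L) = 6 (H(L) = 6 + (L - L) = 6 + 0 = 6)
(46796 + (-108 + 4*112))*(187*H(3) - 2633) = (46796 + (-108 + 4*112))*(187*6 - 2633) = (46796 + (-108 + 448))*(1122 - 2633) = (46796 + 340)*(-1511) = 47136*(-1511) = -71222496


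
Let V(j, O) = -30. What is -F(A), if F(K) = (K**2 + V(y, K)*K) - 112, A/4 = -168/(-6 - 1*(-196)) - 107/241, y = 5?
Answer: -39632728296/524181025 ≈ -75.609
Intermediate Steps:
A = -121636/22895 (A = 4*(-168/(-6 - 1*(-196)) - 107/241) = 4*(-168/(-6 + 196) - 107*1/241) = 4*(-168/190 - 107/241) = 4*(-168*1/190 - 107/241) = 4*(-84/95 - 107/241) = 4*(-30409/22895) = -121636/22895 ≈ -5.3128)
F(K) = -112 + K**2 - 30*K (F(K) = (K**2 - 30*K) - 112 = -112 + K**2 - 30*K)
-F(A) = -(-112 + (-121636/22895)**2 - 30*(-121636/22895)) = -(-112 + 14795316496/524181025 + 729816/4579) = -1*39632728296/524181025 = -39632728296/524181025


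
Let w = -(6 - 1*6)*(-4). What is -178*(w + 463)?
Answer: -82414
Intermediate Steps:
w = 0 (w = -(6 - 6)*(-4) = -1*0*(-4) = 0*(-4) = 0)
-178*(w + 463) = -178*(0 + 463) = -178*463 = -82414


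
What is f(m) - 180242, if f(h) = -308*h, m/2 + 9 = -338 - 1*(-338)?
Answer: -174698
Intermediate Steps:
m = -18 (m = -18 + 2*(-338 - 1*(-338)) = -18 + 2*(-338 + 338) = -18 + 2*0 = -18 + 0 = -18)
f(m) - 180242 = -308*(-18) - 180242 = 5544 - 180242 = -174698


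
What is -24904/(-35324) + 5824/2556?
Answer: 16836350/5643009 ≈ 2.9836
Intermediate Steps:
-24904/(-35324) + 5824/2556 = -24904*(-1/35324) + 5824*(1/2556) = 6226/8831 + 1456/639 = 16836350/5643009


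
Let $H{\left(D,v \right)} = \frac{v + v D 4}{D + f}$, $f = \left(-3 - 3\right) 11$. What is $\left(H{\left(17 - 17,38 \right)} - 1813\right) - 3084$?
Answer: $- \frac{161620}{33} \approx -4897.6$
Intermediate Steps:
$f = -66$ ($f = \left(-6\right) 11 = -66$)
$H{\left(D,v \right)} = \frac{v + 4 D v}{-66 + D}$ ($H{\left(D,v \right)} = \frac{v + v D 4}{D - 66} = \frac{v + D v 4}{-66 + D} = \frac{v + 4 D v}{-66 + D}$)
$\left(H{\left(17 - 17,38 \right)} - 1813\right) - 3084 = \left(\frac{38 \left(1 + 4 \left(17 - 17\right)\right)}{-66 + \left(17 - 17\right)} - 1813\right) - 3084 = \left(\frac{38 \left(1 + 4 \cdot 0\right)}{-66 + 0} - 1813\right) - 3084 = \left(\frac{38 \left(1 + 0\right)}{-66} - 1813\right) - 3084 = \left(38 \left(- \frac{1}{66}\right) 1 - 1813\right) - 3084 = \left(- \frac{19}{33} - 1813\right) - 3084 = - \frac{59848}{33} - 3084 = - \frac{161620}{33}$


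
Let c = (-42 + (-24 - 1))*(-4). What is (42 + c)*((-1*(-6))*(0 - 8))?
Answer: -14880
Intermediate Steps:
c = 268 (c = (-42 - 25)*(-4) = -67*(-4) = 268)
(42 + c)*((-1*(-6))*(0 - 8)) = (42 + 268)*((-1*(-6))*(0 - 8)) = 310*(6*(-8)) = 310*(-48) = -14880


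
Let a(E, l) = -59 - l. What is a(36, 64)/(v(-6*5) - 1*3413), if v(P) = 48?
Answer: 123/3365 ≈ 0.036553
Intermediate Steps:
a(36, 64)/(v(-6*5) - 1*3413) = (-59 - 1*64)/(48 - 1*3413) = (-59 - 64)/(48 - 3413) = -123/(-3365) = -123*(-1/3365) = 123/3365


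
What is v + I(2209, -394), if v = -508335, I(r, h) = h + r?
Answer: -506520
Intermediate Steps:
v + I(2209, -394) = -508335 + (-394 + 2209) = -508335 + 1815 = -506520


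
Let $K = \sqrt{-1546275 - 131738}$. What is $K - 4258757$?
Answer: $-4258757 + i \sqrt{1678013} \approx -4.2588 \cdot 10^{6} + 1295.4 i$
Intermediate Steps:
$K = i \sqrt{1678013}$ ($K = \sqrt{-1678013} = i \sqrt{1678013} \approx 1295.4 i$)
$K - 4258757 = i \sqrt{1678013} - 4258757 = -4258757 + i \sqrt{1678013}$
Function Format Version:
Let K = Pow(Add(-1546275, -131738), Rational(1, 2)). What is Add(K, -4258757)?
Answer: Add(-4258757, Mul(I, Pow(1678013, Rational(1, 2)))) ≈ Add(-4.2588e+6, Mul(1295.4, I))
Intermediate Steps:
K = Mul(I, Pow(1678013, Rational(1, 2))) (K = Pow(-1678013, Rational(1, 2)) = Mul(I, Pow(1678013, Rational(1, 2))) ≈ Mul(1295.4, I))
Add(K, -4258757) = Add(Mul(I, Pow(1678013, Rational(1, 2))), -4258757) = Add(-4258757, Mul(I, Pow(1678013, Rational(1, 2))))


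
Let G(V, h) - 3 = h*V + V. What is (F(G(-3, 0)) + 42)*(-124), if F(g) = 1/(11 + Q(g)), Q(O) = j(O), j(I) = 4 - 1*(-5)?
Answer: -26071/5 ≈ -5214.2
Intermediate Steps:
j(I) = 9 (j(I) = 4 + 5 = 9)
Q(O) = 9
G(V, h) = 3 + V + V*h (G(V, h) = 3 + (h*V + V) = 3 + (V*h + V) = 3 + (V + V*h) = 3 + V + V*h)
F(g) = 1/20 (F(g) = 1/(11 + 9) = 1/20)
(F(G(-3, 0)) + 42)*(-124) = (1/20 + 42)*(-124) = (841/20)*(-124) = -26071/5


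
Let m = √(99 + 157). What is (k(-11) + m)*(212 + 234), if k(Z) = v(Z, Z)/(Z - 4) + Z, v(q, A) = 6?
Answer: 10258/5 ≈ 2051.6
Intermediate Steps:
m = 16 (m = √256 = 16)
k(Z) = Z + 6/(-4 + Z) (k(Z) = 6/(Z - 4) + Z = 6/(-4 + Z) + Z = Z + 6/(-4 + Z))
(k(-11) + m)*(212 + 234) = ((6 + (-11)² - 4*(-11))/(-4 - 11) + 16)*(212 + 234) = ((6 + 121 + 44)/(-15) + 16)*446 = (-1/15*171 + 16)*446 = (-57/5 + 16)*446 = (23/5)*446 = 10258/5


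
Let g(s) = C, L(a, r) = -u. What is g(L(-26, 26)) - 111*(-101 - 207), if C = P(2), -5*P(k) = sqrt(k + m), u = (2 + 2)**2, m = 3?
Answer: 34188 - sqrt(5)/5 ≈ 34188.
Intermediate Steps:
u = 16 (u = 4**2 = 16)
P(k) = -sqrt(3 + k)/5 (P(k) = -sqrt(k + 3)/5 = -sqrt(3 + k)/5)
C = -sqrt(5)/5 (C = -sqrt(3 + 2)/5 = -sqrt(5)/5 ≈ -0.44721)
L(a, r) = -16 (L(a, r) = -1*16 = -16)
g(s) = -sqrt(5)/5
g(L(-26, 26)) - 111*(-101 - 207) = -sqrt(5)/5 - 111*(-101 - 207) = -sqrt(5)/5 - 111*(-308) = -sqrt(5)/5 + 34188 = 34188 - sqrt(5)/5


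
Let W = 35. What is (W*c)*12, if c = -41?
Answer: -17220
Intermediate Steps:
(W*c)*12 = (35*(-41))*12 = -1435*12 = -17220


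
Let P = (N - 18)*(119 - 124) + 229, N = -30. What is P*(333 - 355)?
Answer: -10318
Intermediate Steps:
P = 469 (P = (-30 - 18)*(119 - 124) + 229 = -48*(-5) + 229 = 240 + 229 = 469)
P*(333 - 355) = 469*(333 - 355) = 469*(-22) = -10318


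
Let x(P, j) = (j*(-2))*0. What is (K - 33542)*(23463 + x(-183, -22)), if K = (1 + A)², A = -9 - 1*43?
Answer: -725968683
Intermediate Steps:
A = -52 (A = -9 - 43 = -52)
x(P, j) = 0 (x(P, j) = -2*j*0 = 0)
K = 2601 (K = (1 - 52)² = (-51)² = 2601)
(K - 33542)*(23463 + x(-183, -22)) = (2601 - 33542)*(23463 + 0) = -30941*23463 = -725968683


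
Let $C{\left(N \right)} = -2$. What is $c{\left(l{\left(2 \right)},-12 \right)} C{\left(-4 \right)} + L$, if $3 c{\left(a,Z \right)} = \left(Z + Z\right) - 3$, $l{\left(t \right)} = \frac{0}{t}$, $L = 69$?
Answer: $87$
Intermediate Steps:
$l{\left(t \right)} = 0$
$c{\left(a,Z \right)} = -1 + \frac{2 Z}{3}$ ($c{\left(a,Z \right)} = \frac{\left(Z + Z\right) - 3}{3} = \frac{2 Z - 3}{3} = \frac{-3 + 2 Z}{3} = -1 + \frac{2 Z}{3}$)
$c{\left(l{\left(2 \right)},-12 \right)} C{\left(-4 \right)} + L = \left(-1 + \frac{2}{3} \left(-12\right)\right) \left(-2\right) + 69 = \left(-1 - 8\right) \left(-2\right) + 69 = \left(-9\right) \left(-2\right) + 69 = 18 + 69 = 87$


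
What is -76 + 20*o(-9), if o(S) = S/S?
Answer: -56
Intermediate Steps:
o(S) = 1
-76 + 20*o(-9) = -76 + 20*1 = -76 + 20 = -56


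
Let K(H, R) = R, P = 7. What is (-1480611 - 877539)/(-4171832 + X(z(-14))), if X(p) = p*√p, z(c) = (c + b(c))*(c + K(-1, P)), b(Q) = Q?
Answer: 393025/694848 ≈ 0.56563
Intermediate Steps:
z(c) = 2*c*(7 + c) (z(c) = (c + c)*(c + 7) = (2*c)*(7 + c) = 2*c*(7 + c))
X(p) = p^(3/2)
(-1480611 - 877539)/(-4171832 + X(z(-14))) = (-1480611 - 877539)/(-4171832 + (2*(-14)*(7 - 14))^(3/2)) = -2358150/(-4171832 + (2*(-14)*(-7))^(3/2)) = -2358150/(-4171832 + 196^(3/2)) = -2358150/(-4171832 + 2744) = -2358150/(-4169088) = -2358150*(-1/4169088) = 393025/694848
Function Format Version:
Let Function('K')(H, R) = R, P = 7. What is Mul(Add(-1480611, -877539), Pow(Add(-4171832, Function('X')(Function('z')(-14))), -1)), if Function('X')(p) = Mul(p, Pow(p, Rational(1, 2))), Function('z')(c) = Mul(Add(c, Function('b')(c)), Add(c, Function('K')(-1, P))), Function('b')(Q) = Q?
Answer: Rational(393025, 694848) ≈ 0.56563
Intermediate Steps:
Function('z')(c) = Mul(2, c, Add(7, c)) (Function('z')(c) = Mul(Add(c, c), Add(c, 7)) = Mul(Mul(2, c), Add(7, c)) = Mul(2, c, Add(7, c)))
Function('X')(p) = Pow(p, Rational(3, 2))
Mul(Add(-1480611, -877539), Pow(Add(-4171832, Function('X')(Function('z')(-14))), -1)) = Mul(Add(-1480611, -877539), Pow(Add(-4171832, Pow(Mul(2, -14, Add(7, -14)), Rational(3, 2))), -1)) = Mul(-2358150, Pow(Add(-4171832, Pow(Mul(2, -14, -7), Rational(3, 2))), -1)) = Mul(-2358150, Pow(Add(-4171832, Pow(196, Rational(3, 2))), -1)) = Mul(-2358150, Pow(Add(-4171832, 2744), -1)) = Mul(-2358150, Pow(-4169088, -1)) = Mul(-2358150, Rational(-1, 4169088)) = Rational(393025, 694848)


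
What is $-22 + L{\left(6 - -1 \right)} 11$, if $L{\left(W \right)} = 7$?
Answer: $55$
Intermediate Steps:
$-22 + L{\left(6 - -1 \right)} 11 = -22 + 7 \cdot 11 = -22 + 77 = 55$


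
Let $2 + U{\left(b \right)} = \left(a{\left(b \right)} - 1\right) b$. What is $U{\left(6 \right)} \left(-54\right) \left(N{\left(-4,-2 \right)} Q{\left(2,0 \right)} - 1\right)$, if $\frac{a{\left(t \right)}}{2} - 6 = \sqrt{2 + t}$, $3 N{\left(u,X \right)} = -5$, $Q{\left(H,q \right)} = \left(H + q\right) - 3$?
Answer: $-2304 - 864 \sqrt{2} \approx -3525.9$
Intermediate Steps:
$Q{\left(H,q \right)} = -3 + H + q$
$N{\left(u,X \right)} = - \frac{5}{3}$ ($N{\left(u,X \right)} = \frac{1}{3} \left(-5\right) = - \frac{5}{3}$)
$a{\left(t \right)} = 12 + 2 \sqrt{2 + t}$
$U{\left(b \right)} = -2 + b \left(11 + 2 \sqrt{2 + b}\right)$ ($U{\left(b \right)} = -2 + \left(\left(12 + 2 \sqrt{2 + b}\right) - 1\right) b = -2 + \left(11 + 2 \sqrt{2 + b}\right) b = -2 + b \left(11 + 2 \sqrt{2 + b}\right)$)
$U{\left(6 \right)} \left(-54\right) \left(N{\left(-4,-2 \right)} Q{\left(2,0 \right)} - 1\right) = \left(-2 - 6 + 2 \cdot 6 \left(6 + \sqrt{2 + 6}\right)\right) \left(-54\right) \left(- \frac{5 \left(-3 + 2 + 0\right)}{3} - 1\right) = \left(-2 - 6 + 2 \cdot 6 \left(6 + \sqrt{8}\right)\right) \left(-54\right) \left(\left(- \frac{5}{3}\right) \left(-1\right) - 1\right) = \left(-2 - 6 + 2 \cdot 6 \left(6 + 2 \sqrt{2}\right)\right) \left(-54\right) \left(\frac{5}{3} - 1\right) = \left(-2 - 6 + \left(72 + 24 \sqrt{2}\right)\right) \left(-54\right) \frac{2}{3} = \left(64 + 24 \sqrt{2}\right) \left(-54\right) \frac{2}{3} = \left(-3456 - 1296 \sqrt{2}\right) \frac{2}{3} = -2304 - 864 \sqrt{2}$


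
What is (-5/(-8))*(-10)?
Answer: -25/4 ≈ -6.2500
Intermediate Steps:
(-5/(-8))*(-10) = -1/8*(-5)*(-10) = (5/8)*(-10) = -25/4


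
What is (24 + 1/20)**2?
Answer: 231361/400 ≈ 578.40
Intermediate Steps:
(24 + 1/20)**2 = (481/20)**2 = 231361/400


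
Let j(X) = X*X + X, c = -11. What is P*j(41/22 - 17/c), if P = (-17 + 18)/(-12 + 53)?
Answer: 7275/19844 ≈ 0.36661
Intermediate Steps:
j(X) = X + X² (j(X) = X² + X = X + X²)
P = 1/41 ≈ 0.024390
P*j(41/22 - 17/c) = ((41/22 - 17/(-11))*(1 + (41/22 - 17/(-11))))/41 = ((41*(1/22) - 17*(-1/11))*(1 + (41*(1/22) - 17*(-1/11))))/41 = ((41/22 + 17/11)*(1 + (41/22 + 17/11)))/41 = (75*(1 + 75/22)/22)/41 = ((75/22)*(97/22))/41 = (1/41)*(7275/484) = 7275/19844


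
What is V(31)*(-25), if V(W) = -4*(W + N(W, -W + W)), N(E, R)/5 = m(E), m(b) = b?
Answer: 18600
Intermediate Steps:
N(E, R) = 5*E
V(W) = -24*W (V(W) = -4*(W + 5*W) = -24*W)
V(31)*(-25) = -24*31*(-25) = -744*(-25) = 18600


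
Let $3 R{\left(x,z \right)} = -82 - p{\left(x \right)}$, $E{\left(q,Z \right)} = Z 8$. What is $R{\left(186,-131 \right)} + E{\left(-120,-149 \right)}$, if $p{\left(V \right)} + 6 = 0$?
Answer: $- \frac{3652}{3} \approx -1217.3$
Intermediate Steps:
$p{\left(V \right)} = -6$ ($p{\left(V \right)} = -6 + 0 = -6$)
$E{\left(q,Z \right)} = 8 Z$
$R{\left(x,z \right)} = - \frac{76}{3}$ ($R{\left(x,z \right)} = \frac{-82 - -6}{3} = \frac{-82 + 6}{3} = \frac{1}{3} \left(-76\right) = - \frac{76}{3}$)
$R{\left(186,-131 \right)} + E{\left(-120,-149 \right)} = - \frac{76}{3} + 8 \left(-149\right) = - \frac{76}{3} - 1192 = - \frac{3652}{3}$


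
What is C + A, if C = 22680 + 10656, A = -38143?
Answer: -4807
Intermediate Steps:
C = 33336
C + A = 33336 - 38143 = -4807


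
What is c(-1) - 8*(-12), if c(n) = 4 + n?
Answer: 99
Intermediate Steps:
c(-1) - 8*(-12) = (4 - 1) - 8*(-12) = 3 + 96 = 99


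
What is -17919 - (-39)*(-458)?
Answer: -35781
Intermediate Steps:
-17919 - (-39)*(-458) = -17919 - 1*17862 = -17919 - 17862 = -35781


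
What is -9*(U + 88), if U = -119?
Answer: 279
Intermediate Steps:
-9*(U + 88) = -9*(-119 + 88) = -9*(-31) = 279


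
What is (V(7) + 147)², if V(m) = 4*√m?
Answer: 21721 + 1176*√7 ≈ 24832.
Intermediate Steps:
(V(7) + 147)² = (4*√7 + 147)² = (147 + 4*√7)²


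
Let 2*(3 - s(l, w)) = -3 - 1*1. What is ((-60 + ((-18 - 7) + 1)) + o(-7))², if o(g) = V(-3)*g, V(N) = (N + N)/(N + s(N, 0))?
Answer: 3969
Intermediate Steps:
s(l, w) = 5 (s(l, w) = 3 - (-3 - 1*1)/2 = 3 - (-3 - 1)/2 = 3 - ½*(-4) = 3 + 2 = 5)
V(N) = 2*N/(5 + N) (V(N) = (N + N)/(N + 5) = (2*N)/(5 + N) = 2*N/(5 + N))
o(g) = -3*g (o(g) = (2*(-3)/(5 - 3))*g = (2*(-3)/2)*g = (2*(-3)*(½))*g = -3*g)
((-60 + ((-18 - 7) + 1)) + o(-7))² = ((-60 + ((-18 - 7) + 1)) - 3*(-7))² = ((-60 + (-25 + 1)) + 21)² = ((-60 - 24) + 21)² = (-84 + 21)² = (-63)² = 3969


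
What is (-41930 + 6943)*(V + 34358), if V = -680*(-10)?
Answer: -1439994946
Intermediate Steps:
V = 6800
(-41930 + 6943)*(V + 34358) = (-41930 + 6943)*(6800 + 34358) = -34987*41158 = -1439994946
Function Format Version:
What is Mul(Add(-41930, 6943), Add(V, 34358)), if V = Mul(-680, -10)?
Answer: -1439994946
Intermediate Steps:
V = 6800
Mul(Add(-41930, 6943), Add(V, 34358)) = Mul(Add(-41930, 6943), Add(6800, 34358)) = Mul(-34987, 41158) = -1439994946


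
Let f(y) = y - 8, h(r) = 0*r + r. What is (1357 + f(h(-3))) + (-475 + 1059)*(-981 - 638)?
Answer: -944150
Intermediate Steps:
h(r) = r (h(r) = 0 + r = r)
f(y) = -8 + y
(1357 + f(h(-3))) + (-475 + 1059)*(-981 - 638) = (1357 + (-8 - 3)) + (-475 + 1059)*(-981 - 638) = (1357 - 11) + 584*(-1619) = 1346 - 945496 = -944150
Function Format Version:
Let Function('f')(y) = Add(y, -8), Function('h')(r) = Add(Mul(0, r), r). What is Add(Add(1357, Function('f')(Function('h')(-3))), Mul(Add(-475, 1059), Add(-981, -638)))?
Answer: -944150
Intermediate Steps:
Function('h')(r) = r (Function('h')(r) = Add(0, r) = r)
Function('f')(y) = Add(-8, y)
Add(Add(1357, Function('f')(Function('h')(-3))), Mul(Add(-475, 1059), Add(-981, -638))) = Add(Add(1357, Add(-8, -3)), Mul(Add(-475, 1059), Add(-981, -638))) = Add(Add(1357, -11), Mul(584, -1619)) = Add(1346, -945496) = -944150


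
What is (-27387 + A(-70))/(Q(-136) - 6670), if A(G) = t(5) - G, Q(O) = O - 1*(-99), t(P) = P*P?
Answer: 27292/6707 ≈ 4.0692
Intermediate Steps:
t(P) = P²
Q(O) = 99 + O (Q(O) = O + 99 = 99 + O)
A(G) = 25 - G (A(G) = 5² - G = 25 - G)
(-27387 + A(-70))/(Q(-136) - 6670) = (-27387 + (25 - 1*(-70)))/((99 - 136) - 6670) = (-27387 + (25 + 70))/(-37 - 6670) = (-27387 + 95)/(-6707) = -27292*(-1/6707) = 27292/6707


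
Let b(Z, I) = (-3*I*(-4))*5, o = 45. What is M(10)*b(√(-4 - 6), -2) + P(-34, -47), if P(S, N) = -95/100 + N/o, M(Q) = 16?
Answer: -345959/180 ≈ -1922.0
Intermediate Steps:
b(Z, I) = 60*I (b(Z, I) = (12*I)*5 = 60*I)
P(S, N) = -19/20 + N/45 (P(S, N) = -95/100 + N/45 = -95*1/100 + N*(1/45) = -19/20 + N/45)
M(10)*b(√(-4 - 6), -2) + P(-34, -47) = 16*(60*(-2)) + (-19/20 + (1/45)*(-47)) = 16*(-120) + (-19/20 - 47/45) = -1920 - 359/180 = -345959/180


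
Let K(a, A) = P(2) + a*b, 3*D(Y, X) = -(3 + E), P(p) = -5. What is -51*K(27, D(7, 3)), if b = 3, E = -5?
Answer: -3876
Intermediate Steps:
D(Y, X) = ⅔ (D(Y, X) = (-(3 - 5))/3 = (-1*(-2))/3 = (⅓)*2 = ⅔)
K(a, A) = -5 + 3*a (K(a, A) = -5 + a*3 = -5 + 3*a)
-51*K(27, D(7, 3)) = -51*(-5 + 3*27) = -51*(-5 + 81) = -51*76 = -3876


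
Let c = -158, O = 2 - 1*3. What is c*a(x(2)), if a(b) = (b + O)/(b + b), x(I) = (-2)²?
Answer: -237/4 ≈ -59.250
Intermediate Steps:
O = -1 (O = 2 - 3 = -1)
x(I) = 4
a(b) = (-1 + b)/(2*b) (a(b) = (b - 1)/(b + b) = (-1 + b)/((2*b)) = (-1 + b)*(1/(2*b)) = (-1 + b)/(2*b))
c*a(x(2)) = -79*(-1 + 4)/4 = -79*3/4 = -158*3/8 = -237/4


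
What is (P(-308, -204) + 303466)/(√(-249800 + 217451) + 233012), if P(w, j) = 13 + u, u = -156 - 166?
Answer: 70639218884/54294624493 - 303157*I*√32349/54294624493 ≈ 1.301 - 0.0010042*I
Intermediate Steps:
u = -322
P(w, j) = -309 (P(w, j) = 13 - 322 = -309)
(P(-308, -204) + 303466)/(√(-249800 + 217451) + 233012) = (-309 + 303466)/(√(-249800 + 217451) + 233012) = 303157/(√(-32349) + 233012) = 303157/(I*√32349 + 233012) = 303157/(233012 + I*√32349)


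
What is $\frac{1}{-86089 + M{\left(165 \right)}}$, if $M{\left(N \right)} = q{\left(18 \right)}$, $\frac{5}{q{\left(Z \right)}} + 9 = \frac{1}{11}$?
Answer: $- \frac{98}{8436777} \approx -1.1616 \cdot 10^{-5}$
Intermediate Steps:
$q{\left(Z \right)} = - \frac{55}{98}$ ($q{\left(Z \right)} = \frac{5}{-9 + \frac{1}{11}} = \frac{5}{- \frac{98}{11}} = 5 \left(- \frac{11}{98}\right) = - \frac{55}{98}$)
$M{\left(N \right)} = - \frac{55}{98}$
$\frac{1}{-86089 + M{\left(165 \right)}} = \frac{1}{-86089 - \frac{55}{98}} = \frac{1}{- \frac{8436777}{98}} = - \frac{98}{8436777}$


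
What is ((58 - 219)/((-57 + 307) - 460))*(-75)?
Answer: -115/2 ≈ -57.500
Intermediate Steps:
((58 - 219)/((-57 + 307) - 460))*(-75) = -161/(250 - 460)*(-75) = -161/(-210)*(-75) = -161*(-1/210)*(-75) = (23/30)*(-75) = -115/2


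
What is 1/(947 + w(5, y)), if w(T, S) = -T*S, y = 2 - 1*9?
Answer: 1/982 ≈ 0.0010183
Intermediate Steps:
y = -7 (y = 2 - 9 = -7)
w(T, S) = -S*T
1/(947 + w(5, y)) = 1/(947 - 1*(-7)*5) = 1/(947 + 35) = 1/982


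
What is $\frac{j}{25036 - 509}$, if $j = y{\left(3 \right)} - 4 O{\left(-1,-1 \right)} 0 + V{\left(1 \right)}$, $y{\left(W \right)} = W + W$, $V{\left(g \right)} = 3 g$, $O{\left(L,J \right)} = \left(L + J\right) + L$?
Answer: $\frac{3}{24527} \approx 0.00012231$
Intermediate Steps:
$O{\left(L,J \right)} = J + 2 L$ ($O{\left(L,J \right)} = \left(J + L\right) + L = J + 2 L$)
$y{\left(W \right)} = 2 W$
$j = 3$ ($j = 2 \cdot 3 - 4 \left(-1 + 2 \left(-1\right)\right) 0 + 3 \cdot 1 = 6 - 4 \left(-1 - 2\right) 0 + 3 = 6 \left(-4\right) \left(-3\right) 0 + 3 = 6 \cdot 12 \cdot 0 + 3 = 6 \cdot 0 + 3 = 0 + 3 = 3$)
$\frac{j}{25036 - 509} = \frac{3}{25036 - 509} = \frac{3}{24527}$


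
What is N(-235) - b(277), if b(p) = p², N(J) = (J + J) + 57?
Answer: -77142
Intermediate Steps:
N(J) = 57 + 2*J (N(J) = 2*J + 57 = 57 + 2*J)
N(-235) - b(277) = (57 + 2*(-235)) - 1*277² = (57 - 470) - 1*76729 = -413 - 76729 = -77142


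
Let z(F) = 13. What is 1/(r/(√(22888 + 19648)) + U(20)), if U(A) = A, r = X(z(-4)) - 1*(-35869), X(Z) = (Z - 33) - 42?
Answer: -850720/1265126849 + 71614*√10634/1265126849 ≈ 0.0051649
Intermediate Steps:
X(Z) = -75 + Z (X(Z) = (-33 + Z) - 42 = -75 + Z)
r = 35807 (r = (-75 + 13) - 1*(-35869) = -62 + 35869 = 35807)
1/(r/(√(22888 + 19648)) + U(20)) = 1/(35807/(√(22888 + 19648)) + 20) = 1/(35807/(√42536) + 20) = 1/(35807/((2*√10634)) + 20) = 1/(35807*(√10634/21268) + 20) = 1/(35807*√10634/21268 + 20) = 1/(20 + 35807*√10634/21268)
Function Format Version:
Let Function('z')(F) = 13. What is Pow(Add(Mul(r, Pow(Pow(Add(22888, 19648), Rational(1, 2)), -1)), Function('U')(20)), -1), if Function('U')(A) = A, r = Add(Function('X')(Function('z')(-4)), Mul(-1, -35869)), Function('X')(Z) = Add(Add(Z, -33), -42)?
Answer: Add(Rational(-850720, 1265126849), Mul(Rational(71614, 1265126849), Pow(10634, Rational(1, 2)))) ≈ 0.0051649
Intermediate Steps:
Function('X')(Z) = Add(-75, Z) (Function('X')(Z) = Add(Add(-33, Z), -42) = Add(-75, Z))
r = 35807 (r = Add(Add(-75, 13), Mul(-1, -35869)) = Add(-62, 35869) = 35807)
Pow(Add(Mul(r, Pow(Pow(Add(22888, 19648), Rational(1, 2)), -1)), Function('U')(20)), -1) = Pow(Add(Mul(35807, Pow(Pow(Add(22888, 19648), Rational(1, 2)), -1)), 20), -1) = Pow(Add(Mul(35807, Pow(Pow(42536, Rational(1, 2)), -1)), 20), -1) = Pow(Add(Mul(35807, Pow(Mul(2, Pow(10634, Rational(1, 2))), -1)), 20), -1) = Pow(Add(Mul(35807, Mul(Rational(1, 21268), Pow(10634, Rational(1, 2)))), 20), -1) = Pow(Add(Mul(Rational(35807, 21268), Pow(10634, Rational(1, 2))), 20), -1) = Pow(Add(20, Mul(Rational(35807, 21268), Pow(10634, Rational(1, 2)))), -1)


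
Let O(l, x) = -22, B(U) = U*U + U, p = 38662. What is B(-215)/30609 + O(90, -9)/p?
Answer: 889082611/591702579 ≈ 1.5026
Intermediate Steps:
B(U) = U + U**2 (B(U) = U**2 + U = U + U**2)
B(-215)/30609 + O(90, -9)/p = -215*(1 - 215)/30609 - 22/38662 = -215*(-214)*(1/30609) - 22*1/38662 = 46010*(1/30609) - 11/19331 = 46010/30609 - 11/19331 = 889082611/591702579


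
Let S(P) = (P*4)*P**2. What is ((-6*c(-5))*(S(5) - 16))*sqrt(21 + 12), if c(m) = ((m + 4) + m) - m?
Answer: 2904*sqrt(33) ≈ 16682.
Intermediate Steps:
S(P) = 4*P**3 (S(P) = (4*P)*P**2 = 4*P**3)
c(m) = 4 + m (c(m) = ((4 + m) + m) - m = (4 + 2*m) - m = 4 + m)
((-6*c(-5))*(S(5) - 16))*sqrt(21 + 12) = ((-6*(4 - 5))*(4*5**3 - 16))*sqrt(21 + 12) = ((-6*(-1))*(4*125 - 16))*sqrt(33) = (6*(500 - 16))*sqrt(33) = (6*484)*sqrt(33) = 2904*sqrt(33)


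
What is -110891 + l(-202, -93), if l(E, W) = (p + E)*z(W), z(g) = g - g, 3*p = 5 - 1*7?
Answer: -110891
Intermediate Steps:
p = -⅔ (p = (5 - 1*7)/3 = (5 - 7)/3 = (⅓)*(-2) = -⅔ ≈ -0.66667)
z(g) = 0
l(E, W) = 0 (l(E, W) = (-⅔ + E)*0 = 0)
-110891 + l(-202, -93) = -110891 + 0 = -110891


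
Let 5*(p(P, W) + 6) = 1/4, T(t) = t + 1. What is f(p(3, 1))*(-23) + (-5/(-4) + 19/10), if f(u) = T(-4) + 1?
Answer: 983/20 ≈ 49.150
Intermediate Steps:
T(t) = 1 + t
p(P, W) = -119/20 (p(P, W) = -6 + (⅕)/4 = -6 + (⅕)*(¼) = -6 + 1/20 = -119/20)
f(u) = -2 (f(u) = (1 - 4) + 1 = -3 + 1 = -2)
f(p(3, 1))*(-23) + (-5/(-4) + 19/10) = -2*(-23) + (-5/(-4) + 19/10) = 46 + (-5*(-¼) + 19*(⅒)) = 46 + (5/4 + 19/10) = 46 + 63/20 = 983/20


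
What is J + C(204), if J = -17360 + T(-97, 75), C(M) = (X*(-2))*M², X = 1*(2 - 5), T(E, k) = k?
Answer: 232411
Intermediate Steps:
X = -3 (X = 1*(-3) = -3)
C(M) = 6*M² (C(M) = (-3*(-2))*M² = 6*M²)
J = -17285 (J = -17360 + 75 = -17285)
J + C(204) = -17285 + 6*204² = -17285 + 6*41616 = -17285 + 249696 = 232411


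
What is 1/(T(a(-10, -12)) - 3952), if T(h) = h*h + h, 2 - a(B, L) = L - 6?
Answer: -1/3532 ≈ -0.00028313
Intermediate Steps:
a(B, L) = 8 - L (a(B, L) = 2 - (L - 6) = 2 - (-6 + L) = 2 + (6 - L) = 8 - L)
T(h) = h + h**2 (T(h) = h**2 + h = h + h**2)
1/(T(a(-10, -12)) - 3952) = 1/((8 - 1*(-12))*(1 + (8 - 1*(-12))) - 3952) = 1/((8 + 12)*(1 + (8 + 12)) - 3952) = 1/(20*(1 + 20) - 3952) = 1/(20*21 - 3952) = 1/(420 - 3952) = 1/(-3532) = -1/3532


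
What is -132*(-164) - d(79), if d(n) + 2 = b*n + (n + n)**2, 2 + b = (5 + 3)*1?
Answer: -3788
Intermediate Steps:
b = 6 (b = -2 + (5 + 3)*1 = -2 + 8*1 = -2 + 8 = 6)
d(n) = -2 + 4*n**2 + 6*n (d(n) = -2 + (6*n + (n + n)**2) = -2 + (6*n + (2*n)**2) = -2 + (6*n + 4*n**2) = -2 + (4*n**2 + 6*n) = -2 + 4*n**2 + 6*n)
-132*(-164) - d(79) = -132*(-164) - (-2 + 4*79**2 + 6*79) = 21648 - (-2 + 4*6241 + 474) = 21648 - (-2 + 24964 + 474) = 21648 - 1*25436 = 21648 - 25436 = -3788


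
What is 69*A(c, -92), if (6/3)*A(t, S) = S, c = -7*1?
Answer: -3174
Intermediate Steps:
c = -7
A(t, S) = S/2
69*A(c, -92) = 69*((½)*(-92)) = 69*(-46) = -3174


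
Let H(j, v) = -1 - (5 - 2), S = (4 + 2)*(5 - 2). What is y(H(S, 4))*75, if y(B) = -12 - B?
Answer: -600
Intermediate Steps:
S = 18 (S = 6*3 = 18)
H(j, v) = -4 (H(j, v) = -1 - 1*3 = -1 - 3 = -4)
y(H(S, 4))*75 = (-12 - 1*(-4))*75 = (-12 + 4)*75 = -8*75 = -600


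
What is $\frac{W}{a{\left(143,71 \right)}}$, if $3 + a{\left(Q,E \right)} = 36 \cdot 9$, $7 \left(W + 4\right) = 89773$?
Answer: $\frac{29915}{749} \approx 39.94$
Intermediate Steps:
$W = \frac{89745}{7}$ ($W = -4 + \frac{1}{7} \cdot 89773 = -4 + \frac{89773}{7} = \frac{89745}{7} \approx 12821.0$)
$a{\left(Q,E \right)} = 321$ ($a{\left(Q,E \right)} = -3 + 36 \cdot 9 = -3 + 324 = 321$)
$\frac{W}{a{\left(143,71 \right)}} = \frac{89745}{7 \cdot 321} = \frac{89745}{7} \cdot \frac{1}{321} = \frac{29915}{749}$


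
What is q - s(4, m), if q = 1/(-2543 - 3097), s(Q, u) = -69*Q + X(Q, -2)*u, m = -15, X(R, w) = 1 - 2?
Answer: 1472039/5640 ≈ 261.00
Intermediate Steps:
X(R, w) = -1
s(Q, u) = -u - 69*Q (s(Q, u) = -69*Q - u = -u - 69*Q)
q = -1/5640 (q = 1/(-5640) = -1/5640 ≈ -0.00017730)
q - s(4, m) = -1/5640 - (-1*(-15) - 69*4) = -1/5640 - (15 - 276) = -1/5640 - 1*(-261) = -1/5640 + 261 = 1472039/5640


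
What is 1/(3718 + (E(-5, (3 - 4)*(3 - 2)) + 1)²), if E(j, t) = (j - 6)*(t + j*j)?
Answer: 1/72887 ≈ 1.3720e-5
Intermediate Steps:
E(j, t) = (-6 + j)*(t + j²)
1/(3718 + (E(-5, (3 - 4)*(3 - 2)) + 1)²) = 1/(3718 + (((-5)³ - 6*(3 - 4)*(3 - 2) - 6*(-5)² - 5*(3 - 4)*(3 - 2)) + 1)²) = 1/(3718 + ((-125 - (-6) - 6*25 - (-5)) + 1)²) = 1/(3718 + ((-125 - 6*(-1) - 150 - 5*(-1)) + 1)²) = 1/(3718 + ((-125 + 6 - 150 + 5) + 1)²) = 1/(3718 + (-264 + 1)²) = 1/(3718 + (-263)²) = 1/(3718 + 69169) = 1/72887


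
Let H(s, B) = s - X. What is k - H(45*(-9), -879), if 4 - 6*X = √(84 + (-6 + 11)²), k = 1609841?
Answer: 4830740/3 - √109/6 ≈ 1.6102e+6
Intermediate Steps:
X = ⅔ - √109/6 (X = ⅔ - √(84 + (-6 + 11)²)/6 = ⅔ - √(84 + 5²)/6 = ⅔ - √(84 + 25)/6 = ⅔ - √109/6 ≈ -1.0734)
H(s, B) = -⅔ + s + √109/6 (H(s, B) = s - (⅔ - √109/6) = s + (-⅔ + √109/6) = -⅔ + s + √109/6)
k - H(45*(-9), -879) = 1609841 - (-⅔ + 45*(-9) + √109/6) = 1609841 - (-⅔ - 405 + √109/6) = 1609841 - (-1217/3 + √109/6) = 1609841 + (1217/3 - √109/6) = 4830740/3 - √109/6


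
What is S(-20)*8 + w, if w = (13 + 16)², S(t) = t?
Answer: 681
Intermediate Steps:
w = 841 (w = 29² = 841)
S(-20)*8 + w = -20*8 + 841 = -160 + 841 = 681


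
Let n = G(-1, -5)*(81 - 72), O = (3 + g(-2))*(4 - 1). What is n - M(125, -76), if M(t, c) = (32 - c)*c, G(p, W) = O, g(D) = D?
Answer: 8235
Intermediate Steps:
O = 3 (O = (3 - 2)*(4 - 1) = 1*3 = 3)
G(p, W) = 3
M(t, c) = c*(32 - c)
n = 27 (n = 3*(81 - 72) = 3*9 = 27)
n - M(125, -76) = 27 - (-76)*(32 - 1*(-76)) = 27 - (-76)*(32 + 76) = 27 - (-76)*108 = 27 - 1*(-8208) = 27 + 8208 = 8235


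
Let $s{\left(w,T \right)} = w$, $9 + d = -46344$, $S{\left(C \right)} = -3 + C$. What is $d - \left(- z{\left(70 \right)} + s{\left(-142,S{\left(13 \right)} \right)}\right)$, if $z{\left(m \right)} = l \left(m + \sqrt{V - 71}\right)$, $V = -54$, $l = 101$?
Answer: $-39141 + 505 i \sqrt{5} \approx -39141.0 + 1129.2 i$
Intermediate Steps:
$d = -46353$ ($d = -9 - 46344 = -46353$)
$z{\left(m \right)} = 101 m + 505 i \sqrt{5}$ ($z{\left(m \right)} = 101 \left(m + \sqrt{-54 - 71}\right) = 101 \left(m + \sqrt{-125}\right) = 101 \left(m + 5 i \sqrt{5}\right) = 101 m + 505 i \sqrt{5}$)
$d - \left(- z{\left(70 \right)} + s{\left(-142,S{\left(13 \right)} \right)}\right) = -46353 + \left(\left(101 \cdot 70 + 505 i \sqrt{5}\right) - -142\right) = -46353 + \left(\left(7070 + 505 i \sqrt{5}\right) + 142\right) = -46353 + \left(7212 + 505 i \sqrt{5}\right) = -39141 + 505 i \sqrt{5}$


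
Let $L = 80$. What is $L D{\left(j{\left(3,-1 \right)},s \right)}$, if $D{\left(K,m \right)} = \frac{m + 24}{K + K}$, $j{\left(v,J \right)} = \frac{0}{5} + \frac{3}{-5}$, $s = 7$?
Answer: $- \frac{6200}{3} \approx -2066.7$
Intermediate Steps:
$j{\left(v,J \right)} = - \frac{3}{5}$ ($j{\left(v,J \right)} = 0 \cdot \frac{1}{5} + 3 \left(- \frac{1}{5}\right) = 0 - \frac{3}{5} = - \frac{3}{5}$)
$D{\left(K,m \right)} = \frac{24 + m}{2 K}$
$L D{\left(j{\left(3,-1 \right)},s \right)} = 80 \frac{24 + 7}{2 \left(- \frac{3}{5}\right)} = 80 \cdot \frac{1}{2} \left(- \frac{5}{3}\right) 31 = 80 \left(- \frac{155}{6}\right) = - \frac{6200}{3}$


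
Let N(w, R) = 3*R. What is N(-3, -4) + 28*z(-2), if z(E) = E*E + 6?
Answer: 268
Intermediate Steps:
z(E) = 6 + E² (z(E) = E² + 6 = 6 + E²)
N(-3, -4) + 28*z(-2) = 3*(-4) + 28*(6 + (-2)²) = -12 + 28*(6 + 4) = -12 + 28*10 = -12 + 280 = 268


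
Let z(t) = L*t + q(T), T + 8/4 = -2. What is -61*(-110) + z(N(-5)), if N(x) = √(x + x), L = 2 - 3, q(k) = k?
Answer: 6706 - I*√10 ≈ 6706.0 - 3.1623*I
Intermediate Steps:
T = -4 (T = -2 - 2 = -4)
L = -1
N(x) = √2*√x (N(x) = √(2*x) = √2*√x)
z(t) = -4 - t (z(t) = -t - 4 = -4 - t)
-61*(-110) + z(N(-5)) = -61*(-110) + (-4 - √2*√(-5)) = 6710 + (-4 - √2*I*√5) = 6710 + (-4 - I*√10) = 6706 - I*√10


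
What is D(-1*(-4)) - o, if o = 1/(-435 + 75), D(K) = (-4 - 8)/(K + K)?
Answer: -539/360 ≈ -1.4972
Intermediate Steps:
D(K) = -6/K (D(K) = -12*1/(2*K) = -6/K)
o = -1/360 (o = 1/(-360) = -1/360 ≈ -0.0027778)
D(-1*(-4)) - o = -6/((-1*(-4))) - 1*(-1/360) = -6/4 + 1/360 = -6*1/4 + 1/360 = -3/2 + 1/360 = -539/360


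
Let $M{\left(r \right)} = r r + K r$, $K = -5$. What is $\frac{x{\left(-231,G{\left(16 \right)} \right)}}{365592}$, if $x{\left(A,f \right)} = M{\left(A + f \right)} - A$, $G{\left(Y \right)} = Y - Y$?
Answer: $\frac{18249}{121864} \approx 0.14975$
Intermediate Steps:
$G{\left(Y \right)} = 0$
$M{\left(r \right)} = r^{2} - 5 r$ ($M{\left(r \right)} = r r - 5 r = r^{2} - 5 r$)
$x{\left(A,f \right)} = - A + \left(A + f\right) \left(-5 + A + f\right)$ ($x{\left(A,f \right)} = \left(A + f\right) \left(-5 + \left(A + f\right)\right) - A = \left(A + f\right) \left(-5 + A + f\right) - A = - A + \left(A + f\right) \left(-5 + A + f\right)$)
$\frac{x{\left(-231,G{\left(16 \right)} \right)}}{365592} = \frac{\left(-1\right) \left(-231\right) + \left(-231 + 0\right) \left(-5 - 231 + 0\right)}{365592} = \left(231 - -54516\right) \frac{1}{365592} = \left(231 + 54516\right) \frac{1}{365592} = 54747 \cdot \frac{1}{365592} = \frac{18249}{121864}$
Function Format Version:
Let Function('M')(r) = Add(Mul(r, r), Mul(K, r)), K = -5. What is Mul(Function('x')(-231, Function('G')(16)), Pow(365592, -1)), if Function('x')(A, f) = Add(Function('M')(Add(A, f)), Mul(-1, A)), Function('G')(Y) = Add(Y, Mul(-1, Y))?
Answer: Rational(18249, 121864) ≈ 0.14975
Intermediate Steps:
Function('G')(Y) = 0
Function('M')(r) = Add(Pow(r, 2), Mul(-5, r)) (Function('M')(r) = Add(Mul(r, r), Mul(-5, r)) = Add(Pow(r, 2), Mul(-5, r)))
Function('x')(A, f) = Add(Mul(-1, A), Mul(Add(A, f), Add(-5, A, f))) (Function('x')(A, f) = Add(Mul(Add(A, f), Add(-5, Add(A, f))), Mul(-1, A)) = Add(Mul(Add(A, f), Add(-5, A, f)), Mul(-1, A)) = Add(Mul(-1, A), Mul(Add(A, f), Add(-5, A, f))))
Mul(Function('x')(-231, Function('G')(16)), Pow(365592, -1)) = Mul(Add(Mul(-1, -231), Mul(Add(-231, 0), Add(-5, -231, 0))), Pow(365592, -1)) = Mul(Add(231, Mul(-231, -236)), Rational(1, 365592)) = Mul(Add(231, 54516), Rational(1, 365592)) = Mul(54747, Rational(1, 365592)) = Rational(18249, 121864)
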